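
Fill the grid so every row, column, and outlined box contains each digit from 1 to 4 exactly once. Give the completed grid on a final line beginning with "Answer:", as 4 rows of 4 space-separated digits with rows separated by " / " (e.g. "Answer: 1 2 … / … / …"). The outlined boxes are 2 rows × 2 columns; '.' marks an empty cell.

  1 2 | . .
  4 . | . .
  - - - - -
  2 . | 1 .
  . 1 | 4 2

Step 1. [r2c2∈{3}] r2c2's peers cover all but 3 ⇒ r2c2=3.
Step 2. [r3c4∈{3}] r3c4 is down to just 3. So r3c4=3.
Step 3. [r1c4∈{4}] r1c4 is down to just 4, so r1c4=4.
Step 4. [r3c2∈{4}] nothing but 4 survives at r3c2 ⇒ r3c2=4.
Step 5. [r4c1∈{3}] only 3 remains possible at r4c1 ⇒ r4c1=3.
Step 6. [r1c3∈{3}] only 3 remains possible at r1c3 ⇒ r1c3=3.
Step 7. [r2c4∈{1}] r2c4 has the single candidate 1, so r2c4=1.
Step 8. [r2c3∈{2}] r2c3 is down to just 2 ⇒ r2c3=2.

Answer: 1 2 3 4 / 4 3 2 1 / 2 4 1 3 / 3 1 4 2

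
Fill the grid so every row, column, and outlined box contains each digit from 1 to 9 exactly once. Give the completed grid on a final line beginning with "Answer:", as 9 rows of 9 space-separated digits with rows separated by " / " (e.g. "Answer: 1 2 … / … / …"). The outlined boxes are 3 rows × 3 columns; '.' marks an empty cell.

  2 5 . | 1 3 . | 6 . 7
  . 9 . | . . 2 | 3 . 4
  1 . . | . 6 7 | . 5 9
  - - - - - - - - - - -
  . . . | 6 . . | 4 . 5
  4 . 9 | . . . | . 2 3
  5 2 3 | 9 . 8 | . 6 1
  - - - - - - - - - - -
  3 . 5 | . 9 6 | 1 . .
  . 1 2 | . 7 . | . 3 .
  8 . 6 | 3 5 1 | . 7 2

Step 1. [r1c8∈{8}] nothing but 8 survives at r1c8. So r1c8=8.
Step 2. [r4c1∈{7}] r4c1 has the single candidate 7. So r4c1=7.
Step 3. [r8c6∈{4}] nothing but 4 survives at r8c6 ⇒ r8c6=4.
Step 4. [r8c4∈{8}] only 8 remains possible at r8c4 ⇒ r8c4=8.
Step 5. [r4c2∈{8}] only 8 remains possible at r4c2 ⇒ r4c2=8.
Step 6. [r9c2∈{4}] r9c2 has the single candidate 4 ⇒ r9c2=4.
Step 7. [r3c3∈{4,8}] 8 has one home in row 3: r3c3. So r3c3=8.
Step 8. [r5c4∈{5,7}] col 4 places 7 nowhere but r5c4. So r5c4=7.
Step 9. [r5c5∈{1}] nothing but 1 survives at r5c5 ⇒ r5c5=1.
Step 10. [r8c1∈{9}] nothing but 9 survives at r8c1. So r8c1=9.
Step 11. [r9c7∈{9}] nothing but 9 survives at r9c7. So r9c7=9.
Step 12. [r1c3∈{4}] r1c3 has the single candidate 4. So r1c3=4.
Step 13. [r5c2∈{6}] r5c2's peers cover all but 6 ⇒ r5c2=6.
Step 14. [r3c4∈{4}] nothing but 4 survives at r3c4. So r3c4=4.
Step 15. [r6c5∈{4}] r6c5 has the single candidate 4. So r6c5=4.
Step 16. [r7c4∈{2}] r7c4 has the single candidate 2. So r7c4=2.
Step 17. [r4c6∈{3}] r4c6's peers cover all but 3. So r4c6=3.
Step 18. [r2c3∈{7}] r2c3's peers cover all but 7 ⇒ r2c3=7.
Step 19. [r6c7∈{7}] r6c7's peers cover all but 7, so r6c7=7.
Step 20. [r8c7∈{5}] r8c7's peers cover all but 5 ⇒ r8c7=5.
Step 21. [r3c2∈{3}] nothing but 3 survives at r3c2. So r3c2=3.
Step 22. [r5c6∈{5}] only 5 remains possible at r5c6 ⇒ r5c6=5.
Step 23. [r4c8∈{9}] nothing but 9 survives at r4c8, so r4c8=9.
Step 24. [r2c4∈{5}] only 5 remains possible at r2c4. So r2c4=5.
Step 25. [r2c1∈{6}] nothing but 6 survives at r2c1, so r2c1=6.
Step 26. [r3c7∈{2}] nothing but 2 survives at r3c7 ⇒ r3c7=2.
Step 27. [r5c7∈{8}] r5c7 is down to just 8, so r5c7=8.
Step 28. [r2c5∈{8}] nothing but 8 survives at r2c5. So r2c5=8.
Step 29. [r4c5∈{2}] r4c5 is down to just 2. So r4c5=2.
Step 30. [r7c2∈{7}] r7c2's peers cover all but 7 ⇒ r7c2=7.
Step 31. [r1c6∈{9}] r1c6's peers cover all but 9, so r1c6=9.
Step 32. [r2c8∈{1}] r2c8 has the single candidate 1 ⇒ r2c8=1.
Step 33. [r7c8∈{4}] only 4 remains possible at r7c8, so r7c8=4.
Step 34. [r8c9∈{6}] nothing but 6 survives at r8c9 ⇒ r8c9=6.
Step 35. [r4c3∈{1}] only 1 remains possible at r4c3, so r4c3=1.
Step 36. [r7c9∈{8}] r7c9's peers cover all but 8 ⇒ r7c9=8.

Answer: 2 5 4 1 3 9 6 8 7 / 6 9 7 5 8 2 3 1 4 / 1 3 8 4 6 7 2 5 9 / 7 8 1 6 2 3 4 9 5 / 4 6 9 7 1 5 8 2 3 / 5 2 3 9 4 8 7 6 1 / 3 7 5 2 9 6 1 4 8 / 9 1 2 8 7 4 5 3 6 / 8 4 6 3 5 1 9 7 2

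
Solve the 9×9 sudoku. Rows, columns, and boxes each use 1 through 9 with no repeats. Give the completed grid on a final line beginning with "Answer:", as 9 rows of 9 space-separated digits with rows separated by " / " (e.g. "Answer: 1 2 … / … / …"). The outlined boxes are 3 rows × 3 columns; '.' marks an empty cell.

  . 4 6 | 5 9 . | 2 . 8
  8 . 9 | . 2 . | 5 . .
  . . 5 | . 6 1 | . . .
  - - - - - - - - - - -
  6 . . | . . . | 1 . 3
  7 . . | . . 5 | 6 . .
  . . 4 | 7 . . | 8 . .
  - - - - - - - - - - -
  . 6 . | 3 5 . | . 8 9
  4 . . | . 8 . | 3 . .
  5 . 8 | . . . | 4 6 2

Step 1. [r4c3∈{2}] r4c3 has the single candidate 2 ⇒ r4c3=2.
Step 2. [r9c2∈{1,3,7,9}] row 9 places 3 nowhere but r9c2. So r9c2=3.
Step 3. [r8c2∈{1,2,7,9}] across box 7, 9 lands solely at r8c2. So r8c2=9.
Step 4. [r4c8∈{4,5,7,9}] row 4 places 7 nowhere but r4c8 ⇒ r4c8=7.
Step 5. [r2c4∈{4}] r2c4 is down to just 4, so r2c4=4.
Step 6. [r4c6∈{4,8,9}] 8 has one home in col 6: r4c6 ⇒ r4c6=8.
Step 7. [r1c6∈{3,7}] r1c6 is the only open cell in row 1 admitting 7. So r1c6=7.
Step 8. [r6c1∈{1,3,9}] 9 has one home in col 1: r6c1 ⇒ r6c1=9.
Step 9. [r5c8∈{2,4,9}] in box 6, 9 fits only at r5c8. So r5c8=9.
Step 10. [r5c4∈{1,2}] row 5 places 2 nowhere but r5c4, so r5c4=2.
Step 11. [r6c9∈{5}] nothing but 5 survives at r6c9 ⇒ r6c9=5.
Step 12. [r6c2∈{1}] only 1 remains possible at r6c2. So r6c2=1.
Step 13. [r7c1∈{1,2}] in box 7, 2 fits only at r7c1 ⇒ r7c1=2.
Step 14. [r5c5∈{1,3,4}] r5c5 is the only open cell in row 5 admitting 1 ⇒ r5c5=1.
Step 15. [r7c7∈{7}] r7c7 is down to just 7. So r7c7=7.
Step 16. [r8c9∈{1}] r8c9 has the single candidate 1, so r8c9=1.
Step 17. [r2c8∈{1,3}] row 2 places 1 nowhere but r2c8. So r2c8=1.
Step 18. [r3c1∈{3}] r3c1 is down to just 3, so r3c1=3.
Step 19. [r6c6∈{3,6}] r6c6 is the only open cell in row 6 admitting 6 ⇒ r6c6=6.
Step 20. [r2c2∈{7}] r2c2 is down to just 7 ⇒ r2c2=7.
Step 21. [r9c6∈{9}] only 9 remains possible at r9c6 ⇒ r9c6=9.
Step 22. [r5c9∈{4}] only 4 remains possible at r5c9. So r5c9=4.
Step 23. [r7c3∈{1}] r7c3 is down to just 1 ⇒ r7c3=1.
Step 24. [r3c4∈{8}] only 8 remains possible at r3c4, so r3c4=8.
Step 25. [r8c4∈{6}] r8c4 is down to just 6 ⇒ r8c4=6.
Step 26. [r1c1∈{1}] nothing but 1 survives at r1c1 ⇒ r1c1=1.
Step 27. [r9c5∈{7}] r9c5 is down to just 7, so r9c5=7.
Step 28. [r3c2∈{2}] r3c2 has the single candidate 2. So r3c2=2.
Step 29. [r8c3∈{7}] r8c3 is down to just 7. So r8c3=7.
Step 30. [r5c2∈{8}] r5c2's peers cover all but 8, so r5c2=8.
Step 31. [r4c2∈{5}] nothing but 5 survives at r4c2 ⇒ r4c2=5.
Step 32. [r2c6∈{3}] r2c6 has the single candidate 3. So r2c6=3.
Step 33. [r2c9∈{6}] r2c9's peers cover all but 6, so r2c9=6.
Step 34. [r8c8∈{5}] nothing but 5 survives at r8c8, so r8c8=5.
Step 35. [r5c3∈{3}] r5c3 is down to just 3. So r5c3=3.
Step 36. [r6c8∈{2}] r6c8 is down to just 2 ⇒ r6c8=2.
Step 37. [r1c8∈{3}] only 3 remains possible at r1c8 ⇒ r1c8=3.
Step 38. [r4c5∈{4}] r4c5 has the single candidate 4 ⇒ r4c5=4.
Step 39. [r3c9∈{7}] r3c9's peers cover all but 7 ⇒ r3c9=7.
Step 40. [r6c5∈{3}] r6c5 has the single candidate 3. So r6c5=3.
Step 41. [r9c4∈{1}] nothing but 1 survives at r9c4. So r9c4=1.
Step 42. [r3c7∈{9}] r3c7 is down to just 9. So r3c7=9.
Step 43. [r7c6∈{4}] only 4 remains possible at r7c6, so r7c6=4.
Step 44. [r8c6∈{2}] r8c6's peers cover all but 2. So r8c6=2.
Step 45. [r3c8∈{4}] r3c8 has the single candidate 4 ⇒ r3c8=4.
Step 46. [r4c4∈{9}] r4c4's peers cover all but 9 ⇒ r4c4=9.

Answer: 1 4 6 5 9 7 2 3 8 / 8 7 9 4 2 3 5 1 6 / 3 2 5 8 6 1 9 4 7 / 6 5 2 9 4 8 1 7 3 / 7 8 3 2 1 5 6 9 4 / 9 1 4 7 3 6 8 2 5 / 2 6 1 3 5 4 7 8 9 / 4 9 7 6 8 2 3 5 1 / 5 3 8 1 7 9 4 6 2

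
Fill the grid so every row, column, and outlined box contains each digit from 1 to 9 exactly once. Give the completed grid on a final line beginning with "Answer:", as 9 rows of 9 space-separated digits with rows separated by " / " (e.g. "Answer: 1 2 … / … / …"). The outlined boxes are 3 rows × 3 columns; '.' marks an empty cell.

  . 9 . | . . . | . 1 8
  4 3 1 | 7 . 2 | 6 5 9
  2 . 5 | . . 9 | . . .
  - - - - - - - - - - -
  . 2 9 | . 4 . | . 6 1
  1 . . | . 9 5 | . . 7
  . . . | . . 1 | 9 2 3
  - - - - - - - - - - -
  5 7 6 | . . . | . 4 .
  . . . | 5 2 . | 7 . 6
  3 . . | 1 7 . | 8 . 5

Step 1. [r9c2∈{4}] nothing but 4 survives at r9c2. So r9c2=4.
Step 2. [r3c2∈{6,8}] box 1 places 8 nowhere but r3c2 ⇒ r3c2=8.
Step 3. [r1c1∈{6,7}] box 1 places 6 nowhere but r1c1 ⇒ r1c1=6.
Step 4. [r8c3∈{8}] only 8 remains possible at r8c3. So r8c3=8.
Step 5. [r5c4∈{2,3,6,8}] across row 5, 2 lands solely at r5c4, so r5c4=2.
Step 6. [r5c7∈{4}] r5c7's peers cover all but 4 ⇒ r5c7=4.
Step 7. [r3c7∈{3}] r3c7 is down to just 3. So r3c7=3.
Step 8. [r4c6∈{3,7,8}] col 6 places 7 nowhere but r4c6 ⇒ r4c6=7.
Step 9. [r7c6∈{3,8}] r7c6 is the only open cell in col 6 admitting 8, so r7c6=8.
Step 10. [r4c4∈{3,8}] row 4 places 3 nowhere but r4c4. So r4c4=3.
Step 11. [r6c4∈{6,8}] 8 has one home in col 4: r6c4 ⇒ r6c4=8.
Step 12. [r8c8∈{3,9}] col 8 places 3 nowhere but r8c8, so r8c8=3.
Step 13. [r1c6∈{3,4}] r1c6 is the only open cell in col 6 admitting 3 ⇒ r1c6=3.
Step 14. [r6c5∈{6}] r6c5 has the single candidate 6, so r6c5=6.
Step 15. [r6c1∈{7}] nothing but 7 survives at r6c1. So r6c1=7.
Step 16. [r1c4∈{4}] only 4 remains possible at r1c4. So r1c4=4.
Step 17. [r7c9∈{2}] only 2 remains possible at r7c9 ⇒ r7c9=2.
Step 18. [r1c5∈{5}] r1c5's peers cover all but 5. So r1c5=5.
Step 19. [r4c1∈{8}] only 8 remains possible at r4c1. So r4c1=8.
Step 20. [r7c7∈{1}] only 1 remains possible at r7c7, so r7c7=1.
Step 21. [r3c9∈{4}] nothing but 4 survives at r3c9. So r3c9=4.
Step 22. [r1c3∈{7}] only 7 remains possible at r1c3. So r1c3=7.
Step 23. [r7c5∈{3}] nothing but 3 survives at r7c5. So r7c5=3.
Step 24. [r8c1∈{9}] r8c1 has the single candidate 9. So r8c1=9.
Step 25. [r4c7∈{5}] r4c7 is down to just 5 ⇒ r4c7=5.
Step 26. [r6c3∈{4}] nothing but 4 survives at r6c3, so r6c3=4.
Step 27. [r9c3∈{2}] r9c3 is down to just 2 ⇒ r9c3=2.
Step 28. [r2c5∈{8}] only 8 remains possible at r2c5, so r2c5=8.
Step 29. [r9c8∈{9}] only 9 remains possible at r9c8 ⇒ r9c8=9.
Step 30. [r3c4∈{6}] r3c4 is down to just 6, so r3c4=6.
Step 31. [r8c6∈{4}] r8c6's peers cover all but 4, so r8c6=4.
Step 32. [r9c6∈{6}] nothing but 6 survives at r9c6, so r9c6=6.
Step 33. [r1c7∈{2}] r1c7's peers cover all but 2. So r1c7=2.
Step 34. [r8c2∈{1}] r8c2 is down to just 1. So r8c2=1.
Step 35. [r5c8∈{8}] r5c8's peers cover all but 8 ⇒ r5c8=8.
Step 36. [r3c8∈{7}] nothing but 7 survives at r3c8 ⇒ r3c8=7.
Step 37. [r3c5∈{1}] r3c5 has the single candidate 1, so r3c5=1.
Step 38. [r5c2∈{6}] r5c2 has the single candidate 6 ⇒ r5c2=6.
Step 39. [r5c3∈{3}] only 3 remains possible at r5c3. So r5c3=3.
Step 40. [r7c4∈{9}] only 9 remains possible at r7c4 ⇒ r7c4=9.
Step 41. [r6c2∈{5}] r6c2 is down to just 5, so r6c2=5.

Answer: 6 9 7 4 5 3 2 1 8 / 4 3 1 7 8 2 6 5 9 / 2 8 5 6 1 9 3 7 4 / 8 2 9 3 4 7 5 6 1 / 1 6 3 2 9 5 4 8 7 / 7 5 4 8 6 1 9 2 3 / 5 7 6 9 3 8 1 4 2 / 9 1 8 5 2 4 7 3 6 / 3 4 2 1 7 6 8 9 5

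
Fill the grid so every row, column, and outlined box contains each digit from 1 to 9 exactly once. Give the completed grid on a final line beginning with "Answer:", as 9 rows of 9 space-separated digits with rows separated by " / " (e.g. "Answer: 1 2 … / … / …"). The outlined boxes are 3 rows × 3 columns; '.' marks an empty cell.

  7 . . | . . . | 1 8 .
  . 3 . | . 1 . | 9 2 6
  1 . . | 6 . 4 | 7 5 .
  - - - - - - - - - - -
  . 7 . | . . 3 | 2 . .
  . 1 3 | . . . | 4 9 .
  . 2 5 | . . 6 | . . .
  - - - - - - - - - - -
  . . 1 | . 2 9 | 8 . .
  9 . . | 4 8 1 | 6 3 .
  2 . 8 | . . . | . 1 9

Step 1. [r9c7∈{5}] nothing but 5 survives at r9c7 ⇒ r9c7=5.
Step 2. [r7c4∈{3,5,7}] across box 8, 5 lands solely at r7c4 ⇒ r7c4=5.
Step 3. [r4c3∈{4,6,9}] across box 4, 9 lands solely at r4c3 ⇒ r4c3=9.
Step 4. [r6c8∈{7}] r6c8 is down to just 7, so r6c8=7.
Step 5. [r1c9∈{3,4}] r1c9 is the only open cell in box 3 admitting 4, so r1c9=4.
Step 6. [r9c6∈{7}] r9c6 is down to just 7, so r9c6=7.
Step 7. [r2c1∈{4,5,8}] 5 has one home in col 1: r2c1 ⇒ r2c1=5.
Step 8. [r5c1∈{6,8}] 6 has one home in row 5: r5c1, so r5c1=6.
Step 9. [r7c2∈{4,6}] r7c2 is the only open cell in row 7 admitting 6 ⇒ r7c2=6.
Step 10. [r1c2∈{9}] only 9 remains possible at r1c2, so r1c2=9.
Step 11. [r6c4∈{1,8,9}] in col 4, 9 fits only at r6c4. So r6c4=9.
Step 12. [r6c9∈{1,3,8}] row 6 places 1 nowhere but r6c9, so r6c9=1.
Step 13. [r2c6∈{8}] r2c6 is down to just 8. So r2c6=8.
Step 14. [r9c4∈{3}] r9c4's peers cover all but 3, so r9c4=3.
Step 15. [r1c4∈{2}] r1c4 has the single candidate 2, so r1c4=2.
Step 16. [r6c5∈{4}] r6c5's peers cover all but 4, so r6c5=4.
Step 17. [r4c5∈{5}] nothing but 5 survives at r4c5 ⇒ r4c5=5.
Step 18. [r4c9∈{8}] r4c9 has the single candidate 8 ⇒ r4c9=8.
Step 19. [r7c8∈{4}] r7c8 has the single candidate 4. So r7c8=4.
Step 20. [r2c4∈{7}] only 7 remains possible at r2c4. So r2c4=7.
Step 21. [r8c3∈{7}] nothing but 7 survives at r8c3. So r8c3=7.
Step 22. [r3c5∈{3,9}] r3c5 is the only open cell in row 3 admitting 9 ⇒ r3c5=9.
Step 23. [r9c2∈{4}] r9c2 has the single candidate 4. So r9c2=4.
Step 24. [r6c1∈{8}] r6c1 has the single candidate 8. So r6c1=8.
Step 25. [r1c6∈{5}] r1c6 has the single candidate 5 ⇒ r1c6=5.
Step 26. [r1c5∈{3}] r1c5's peers cover all but 3, so r1c5=3.
Step 27. [r7c9∈{7}] only 7 remains possible at r7c9 ⇒ r7c9=7.
Step 28. [r4c8∈{6}] nothing but 6 survives at r4c8, so r4c8=6.
Step 29. [r4c1∈{4}] only 4 remains possible at r4c1 ⇒ r4c1=4.
Step 30. [r5c5∈{7}] r5c5's peers cover all but 7, so r5c5=7.
Step 31. [r5c4∈{8}] r5c4's peers cover all but 8, so r5c4=8.
Step 32. [r7c1∈{3}] nothing but 3 survives at r7c1, so r7c1=3.
Step 33. [r9c5∈{6}] nothing but 6 survives at r9c5, so r9c5=6.
Step 34. [r2c3∈{4}] r2c3 has the single candidate 4 ⇒ r2c3=4.
Step 35. [r3c2∈{8}] only 8 remains possible at r3c2, so r3c2=8.
Step 36. [r5c9∈{5}] only 5 remains possible at r5c9. So r5c9=5.
Step 37. [r8c2∈{5}] r8c2 is down to just 5 ⇒ r8c2=5.
Step 38. [r5c6∈{2}] r5c6's peers cover all but 2, so r5c6=2.
Step 39. [r3c3∈{2}] nothing but 2 survives at r3c3, so r3c3=2.
Step 40. [r6c7∈{3}] r6c7 is down to just 3 ⇒ r6c7=3.
Step 41. [r8c9∈{2}] nothing but 2 survives at r8c9 ⇒ r8c9=2.
Step 42. [r3c9∈{3}] r3c9 has the single candidate 3, so r3c9=3.
Step 43. [r1c3∈{6}] only 6 remains possible at r1c3, so r1c3=6.
Step 44. [r4c4∈{1}] r4c4's peers cover all but 1, so r4c4=1.

Answer: 7 9 6 2 3 5 1 8 4 / 5 3 4 7 1 8 9 2 6 / 1 8 2 6 9 4 7 5 3 / 4 7 9 1 5 3 2 6 8 / 6 1 3 8 7 2 4 9 5 / 8 2 5 9 4 6 3 7 1 / 3 6 1 5 2 9 8 4 7 / 9 5 7 4 8 1 6 3 2 / 2 4 8 3 6 7 5 1 9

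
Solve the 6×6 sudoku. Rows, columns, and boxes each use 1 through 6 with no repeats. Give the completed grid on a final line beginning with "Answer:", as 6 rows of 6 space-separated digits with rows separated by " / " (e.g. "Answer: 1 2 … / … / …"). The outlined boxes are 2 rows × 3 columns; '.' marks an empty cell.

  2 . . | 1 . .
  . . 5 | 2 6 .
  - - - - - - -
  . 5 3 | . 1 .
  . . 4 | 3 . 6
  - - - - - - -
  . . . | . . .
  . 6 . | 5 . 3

Step 1. [r2c6∈{4}] nothing but 4 survives at r2c6. So r2c6=4.
Step 2. [r5c6∈{1,2}] r5c6 is the only open cell in col 6 admitting 1. So r5c6=1.
Step 3. [r4c2∈{1,2}] box 3 places 2 nowhere but r4c2, so r4c2=2.
Step 4. [r5c1∈{3,4,5}] in row 5, 5 fits only at r5c1. So r5c1=5.
Step 5. [r5c2∈{3,4}] across row 5, 3 lands solely at r5c2. So r5c2=3.
Step 6. [r6c3∈{1,2}] col 3 places 1 nowhere but r6c3, so r6c3=1.
Step 7. [r6c5∈{2,4}] r6c5 is the only open cell in row 6 admitting 2, so r6c5=2.
Step 8. [r5c4∈{4,6}] 6 has one home in row 5: r5c4 ⇒ r5c4=6.
Step 9. [r1c5∈{3,5}] 3 has one home in row 1: r1c5, so r1c5=3.
Step 10. [r2c2∈{1}] r2c2 is down to just 1. So r2c2=1.
Step 11. [r2c1∈{3}] r2c1 is down to just 3, so r2c1=3.
Step 12. [r1c6∈{5}] r1c6 has the single candidate 5. So r1c6=5.
Step 13. [r4c5∈{5}] only 5 remains possible at r4c5, so r4c5=5.
Step 14. [r3c6∈{2}] nothing but 2 survives at r3c6 ⇒ r3c6=2.
Step 15. [r3c4∈{4}] r3c4 is down to just 4 ⇒ r3c4=4.
Step 16. [r5c3∈{2}] r5c3 is down to just 2 ⇒ r5c3=2.
Step 17. [r1c2∈{4}] nothing but 4 survives at r1c2 ⇒ r1c2=4.
Step 18. [r1c3∈{6}] r1c3's peers cover all but 6. So r1c3=6.
Step 19. [r3c1∈{6}] r3c1's peers cover all but 6, so r3c1=6.
Step 20. [r6c1∈{4}] r6c1 is down to just 4. So r6c1=4.
Step 21. [r5c5∈{4}] r5c5 is down to just 4, so r5c5=4.
Step 22. [r4c1∈{1}] r4c1's peers cover all but 1 ⇒ r4c1=1.

Answer: 2 4 6 1 3 5 / 3 1 5 2 6 4 / 6 5 3 4 1 2 / 1 2 4 3 5 6 / 5 3 2 6 4 1 / 4 6 1 5 2 3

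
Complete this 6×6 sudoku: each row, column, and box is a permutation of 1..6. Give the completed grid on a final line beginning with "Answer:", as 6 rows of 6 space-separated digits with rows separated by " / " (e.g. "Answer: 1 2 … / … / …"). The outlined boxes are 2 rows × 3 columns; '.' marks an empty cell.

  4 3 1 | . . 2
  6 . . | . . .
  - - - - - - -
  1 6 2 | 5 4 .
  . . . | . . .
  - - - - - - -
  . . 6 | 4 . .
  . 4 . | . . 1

Step 1. [r2c3∈{5}] r2c3 has the single candidate 5. So r2c3=5.
Step 2. [r5c6∈{3,5}] col 6 places 5 nowhere but r5c6, so r5c6=5.
Step 3. [r6c3∈{3}] r6c3 has the single candidate 3 ⇒ r6c3=3.
Step 4. [r4c1∈{3,5}] col 1 places 3 nowhere but r4c1, so r4c1=3.
Step 5. [r1c4∈{6}] r1c4 has the single candidate 6 ⇒ r1c4=6.
Step 6. [r6c4∈{2}] r6c4 is down to just 2, so r6c4=2.
Step 7. [r2c4∈{1,3}] across col 4, 3 lands solely at r2c4. So r2c4=3.
Step 8. [r4c5∈{1,2,6}] across row 4, 2 lands solely at r4c5, so r4c5=2.
Step 9. [r2c2∈{2}] r2c2's peers cover all but 2. So r2c2=2.
Step 10. [r6c5∈{6}] r6c5's peers cover all but 6 ⇒ r6c5=6.
Step 11. [r1c5∈{5}] only 5 remains possible at r1c5. So r1c5=5.
Step 12. [r4c3∈{4}] nothing but 4 survives at r4c3. So r4c3=4.
Step 13. [r4c6∈{6}] r4c6 has the single candidate 6. So r4c6=6.
Step 14. [r5c5∈{3}] only 3 remains possible at r5c5 ⇒ r5c5=3.
Step 15. [r3c6∈{3}] r3c6's peers cover all but 3, so r3c6=3.
Step 16. [r5c1∈{2}] r5c1's peers cover all but 2. So r5c1=2.
Step 17. [r2c6∈{4}] r2c6 has the single candidate 4. So r2c6=4.
Step 18. [r6c1∈{5}] nothing but 5 survives at r6c1 ⇒ r6c1=5.
Step 19. [r4c4∈{1}] r4c4's peers cover all but 1. So r4c4=1.
Step 20. [r5c2∈{1}] r5c2 is down to just 1 ⇒ r5c2=1.
Step 21. [r2c5∈{1}] r2c5 has the single candidate 1 ⇒ r2c5=1.
Step 22. [r4c2∈{5}] r4c2 has the single candidate 5, so r4c2=5.

Answer: 4 3 1 6 5 2 / 6 2 5 3 1 4 / 1 6 2 5 4 3 / 3 5 4 1 2 6 / 2 1 6 4 3 5 / 5 4 3 2 6 1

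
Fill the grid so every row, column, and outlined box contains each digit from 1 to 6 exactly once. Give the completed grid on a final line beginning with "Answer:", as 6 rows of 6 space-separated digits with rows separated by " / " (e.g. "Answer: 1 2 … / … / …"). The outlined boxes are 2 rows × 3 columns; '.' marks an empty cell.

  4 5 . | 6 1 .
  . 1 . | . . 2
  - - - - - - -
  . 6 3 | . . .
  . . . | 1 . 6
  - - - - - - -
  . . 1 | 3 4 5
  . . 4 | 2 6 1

Step 1. [r4c3∈{2,5}] 5 has one home in col 3: r4c3. So r4c3=5.
Step 2. [r4c1∈{2}] only 2 remains possible at r4c1, so r4c1=2.
Step 3. [r2c1∈{3,6}] across box 1, 3 lands solely at r2c1 ⇒ r2c1=3.
Step 4. [r2c5∈{5}] nothing but 5 survives at r2c5, so r2c5=5.
Step 5. [r2c4∈{4}] nothing but 4 survives at r2c4. So r2c4=4.
Step 6. [r6c1∈{5}] r6c1 has the single candidate 5 ⇒ r6c1=5.
Step 7. [r1c3∈{2}] only 2 remains possible at r1c3. So r1c3=2.
Step 8. [r3c4∈{5}] r3c4 has the single candidate 5, so r3c4=5.
Step 9. [r6c2∈{3}] r6c2 is down to just 3. So r6c2=3.
Step 10. [r5c1∈{6}] r5c1 is down to just 6, so r5c1=6.
Step 11. [r5c2∈{2}] r5c2 is down to just 2. So r5c2=2.
Step 12. [r1c6∈{3}] r1c6 is down to just 3, so r1c6=3.
Step 13. [r2c3∈{6}] only 6 remains possible at r2c3, so r2c3=6.
Step 14. [r4c2∈{4}] only 4 remains possible at r4c2. So r4c2=4.
Step 15. [r3c6∈{4}] only 4 remains possible at r3c6, so r3c6=4.
Step 16. [r4c5∈{3}] r4c5 is down to just 3, so r4c5=3.
Step 17. [r3c5∈{2}] nothing but 2 survives at r3c5, so r3c5=2.
Step 18. [r3c1∈{1}] r3c1 has the single candidate 1, so r3c1=1.

Answer: 4 5 2 6 1 3 / 3 1 6 4 5 2 / 1 6 3 5 2 4 / 2 4 5 1 3 6 / 6 2 1 3 4 5 / 5 3 4 2 6 1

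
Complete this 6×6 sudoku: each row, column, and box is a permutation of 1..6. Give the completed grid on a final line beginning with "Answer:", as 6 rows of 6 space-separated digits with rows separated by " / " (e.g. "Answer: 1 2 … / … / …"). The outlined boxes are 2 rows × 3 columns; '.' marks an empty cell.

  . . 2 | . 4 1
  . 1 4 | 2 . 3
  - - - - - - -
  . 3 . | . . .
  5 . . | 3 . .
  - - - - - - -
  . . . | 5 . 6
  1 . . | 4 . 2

Step 1. [r1c4∈{6}] r1c4's peers cover all but 6, so r1c4=6.
Step 2. [r5c3∈{3}] only 3 remains possible at r5c3. So r5c3=3.
Step 3. [r3c4∈{1}] only 1 remains possible at r3c4, so r3c4=1.
Step 4. [r3c3∈{6}] nothing but 6 survives at r3c3 ⇒ r3c3=6.
Step 5. [r3c6∈{4,5}] r3c6 is the only open cell in col 6 admitting 5. So r3c6=5.
Step 6. [r3c1∈{2,4}] in row 3, 4 fits only at r3c1. So r3c1=4.
Step 7. [r4c2∈{2}] r4c2 is down to just 2, so r4c2=2.
Step 8. [r1c2∈{5}] nothing but 5 survives at r1c2. So r1c2=5.
Step 9. [r6c5∈{3}] nothing but 3 survives at r6c5. So r6c5=3.
Step 10. [r5c2∈{4}] only 4 remains possible at r5c2, so r5c2=4.
Step 11. [r2c1∈{6}] r2c1 is down to just 6, so r2c1=6.
Step 12. [r4c5∈{6}] only 6 remains possible at r4c5. So r4c5=6.
Step 13. [r4c6∈{4}] only 4 remains possible at r4c6, so r4c6=4.
Step 14. [r6c2∈{6}] r6c2 is down to just 6, so r6c2=6.
Step 15. [r2c5∈{5}] nothing but 5 survives at r2c5 ⇒ r2c5=5.
Step 16. [r5c5∈{1}] r5c5 is down to just 1, so r5c5=1.
Step 17. [r1c1∈{3}] r1c1's peers cover all but 3. So r1c1=3.
Step 18. [r6c3∈{5}] r6c3 is down to just 5 ⇒ r6c3=5.
Step 19. [r4c3∈{1}] only 1 remains possible at r4c3 ⇒ r4c3=1.
Step 20. [r5c1∈{2}] r5c1 has the single candidate 2, so r5c1=2.
Step 21. [r3c5∈{2}] r3c5's peers cover all but 2, so r3c5=2.

Answer: 3 5 2 6 4 1 / 6 1 4 2 5 3 / 4 3 6 1 2 5 / 5 2 1 3 6 4 / 2 4 3 5 1 6 / 1 6 5 4 3 2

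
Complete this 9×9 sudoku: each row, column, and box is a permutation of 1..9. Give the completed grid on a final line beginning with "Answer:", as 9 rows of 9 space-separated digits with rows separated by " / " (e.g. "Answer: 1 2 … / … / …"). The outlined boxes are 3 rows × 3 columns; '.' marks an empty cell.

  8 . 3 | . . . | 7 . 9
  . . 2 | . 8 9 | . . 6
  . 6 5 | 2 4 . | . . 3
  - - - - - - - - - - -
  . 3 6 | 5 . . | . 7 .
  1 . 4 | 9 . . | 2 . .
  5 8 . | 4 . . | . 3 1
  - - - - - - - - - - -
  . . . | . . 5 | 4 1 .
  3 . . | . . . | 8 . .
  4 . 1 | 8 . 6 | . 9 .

Step 1. [r1c6∈{1}] r1c6 is down to just 1, so r1c6=1.
Step 2. [r5c2∈{7}] nothing but 7 survives at r5c2. So r5c2=7.
Step 3. [r3c6∈{7}] r3c6 is down to just 7 ⇒ r3c6=7.
Step 4. [r6c5∈{2,6,7}] 7 has one home in row 6: r6c5. So r6c5=7.
Step 5. [r4c1∈{2,9}] 2 has one home in box 4: r4c1 ⇒ r4c1=2.
Step 6. [r9c9∈{2,5,7}] 7 has one home in row 9: r9c9 ⇒ r9c9=7.
Step 7. [r7c9∈{2}] r7c9 has the single candidate 2, so r7c9=2.
Step 8. [r7c2∈{9}] r7c2 is down to just 9, so r7c2=9.
Step 9. [r8c9∈{5}] nothing but 5 survives at r8c9, so r8c9=5.
Step 10. [r5c8∈{5,6,8}] in row 5, 5 fits only at r5c8, so r5c8=5.
Step 11. [r7c5∈{3}] nothing but 3 survives at r7c5, so r7c5=3.
Step 12. [r7c4∈{7}] nothing but 7 survives at r7c4 ⇒ r7c4=7.
Step 13. [r9c5∈{2}] r9c5's peers cover all but 2, so r9c5=2.
Step 14. [r1c2∈{4}] r1c2 is down to just 4 ⇒ r1c2=4.
Step 15. [r5c9∈{8}] r5c9's peers cover all but 8. So r5c9=8.
Step 16. [r3c7∈{1}] r3c7's peers cover all but 1, so r3c7=1.
Step 17. [r8c4∈{1}] only 1 remains possible at r8c4. So r8c4=1.
Step 18. [r5c5∈{6}] r5c5 is down to just 6 ⇒ r5c5=6.
Step 19. [r4c7∈{9}] r4c7 is down to just 9. So r4c7=9.
Step 20. [r8c2∈{2}] r8c2 has the single candidate 2. So r8c2=2.
Step 21. [r2c4∈{3}] r2c4 has the single candidate 3 ⇒ r2c4=3.
Step 22. [r1c8∈{2}] nothing but 2 survives at r1c8 ⇒ r1c8=2.
Step 23. [r5c6∈{3}] r5c6 has the single candidate 3 ⇒ r5c6=3.
Step 24. [r8c6∈{4}] r8c6 is down to just 4 ⇒ r8c6=4.
Step 25. [r8c8∈{6}] r8c8's peers cover all but 6, so r8c8=6.
Step 26. [r1c4∈{6}] r1c4's peers cover all but 6 ⇒ r1c4=6.
Step 27. [r6c3∈{9}] only 9 remains possible at r6c3. So r6c3=9.
Step 28. [r8c5∈{9}] r8c5's peers cover all but 9 ⇒ r8c5=9.
Step 29. [r2c2∈{1}] r2c2 has the single candidate 1, so r2c2=1.
Step 30. [r3c1∈{9}] r3c1 has the single candidate 9, so r3c1=9.
Step 31. [r2c8∈{4}] nothing but 4 survives at r2c8. So r2c8=4.
Step 32. [r1c5∈{5}] r1c5 has the single candidate 5, so r1c5=5.
Step 33. [r6c7∈{6}] only 6 remains possible at r6c7. So r6c7=6.
Step 34. [r2c7∈{5}] r2c7's peers cover all but 5. So r2c7=5.
Step 35. [r6c6∈{2}] r6c6 has the single candidate 2 ⇒ r6c6=2.
Step 36. [r7c1∈{6}] nothing but 6 survives at r7c1. So r7c1=6.
Step 37. [r9c7∈{3}] r9c7's peers cover all but 3. So r9c7=3.
Step 38. [r2c1∈{7}] r2c1's peers cover all but 7 ⇒ r2c1=7.
Step 39. [r4c9∈{4}] r4c9 is down to just 4 ⇒ r4c9=4.
Step 40. [r7c3∈{8}] r7c3 has the single candidate 8, so r7c3=8.
Step 41. [r8c3∈{7}] only 7 remains possible at r8c3, so r8c3=7.
Step 42. [r4c6∈{8}] r4c6 has the single candidate 8, so r4c6=8.
Step 43. [r4c5∈{1}] r4c5's peers cover all but 1. So r4c5=1.
Step 44. [r3c8∈{8}] nothing but 8 survives at r3c8. So r3c8=8.
Step 45. [r9c2∈{5}] r9c2 has the single candidate 5, so r9c2=5.

Answer: 8 4 3 6 5 1 7 2 9 / 7 1 2 3 8 9 5 4 6 / 9 6 5 2 4 7 1 8 3 / 2 3 6 5 1 8 9 7 4 / 1 7 4 9 6 3 2 5 8 / 5 8 9 4 7 2 6 3 1 / 6 9 8 7 3 5 4 1 2 / 3 2 7 1 9 4 8 6 5 / 4 5 1 8 2 6 3 9 7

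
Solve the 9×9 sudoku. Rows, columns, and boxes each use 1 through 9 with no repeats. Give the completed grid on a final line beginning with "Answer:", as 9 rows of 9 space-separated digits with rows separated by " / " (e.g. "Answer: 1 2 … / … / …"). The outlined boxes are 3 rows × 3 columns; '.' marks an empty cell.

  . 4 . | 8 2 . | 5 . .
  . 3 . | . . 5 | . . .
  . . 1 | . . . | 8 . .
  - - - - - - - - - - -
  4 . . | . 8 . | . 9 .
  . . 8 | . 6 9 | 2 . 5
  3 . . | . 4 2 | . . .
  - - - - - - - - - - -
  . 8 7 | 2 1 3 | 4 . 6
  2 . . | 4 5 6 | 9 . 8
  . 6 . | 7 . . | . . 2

Step 1. [r8c8∈{1,3,7}] row 8 places 7 nowhere but r8c8. So r8c8=7.
Step 2. [r4c6∈{1,7}] 7 has one home in box 5: r4c6 ⇒ r4c6=7.
Step 3. [r7c1∈{5,9}] row 7 places 9 nowhere but r7c1 ⇒ r7c1=9.
Step 4. [r3c5∈{3,7,9}] in col 5, 3 fits only at r3c5. So r3c5=3.
Step 5. [r5c8∈{1,3,4}] row 5 places 4 nowhere but r5c8 ⇒ r5c8=4.
Step 6. [r2c5∈{7,9}] in col 5, 7 fits only at r2c5. So r2c5=7.
Step 7. [r8c2∈{1}] nothing but 1 survives at r8c2, so r8c2=1.
Step 8. [r6c7∈{1,6,7}] 7 has one home in col 7: r6c7 ⇒ r6c7=7.
Step 9. [r6c9∈{1}] r6c9's peers cover all but 1. So r6c9=1.
Step 10. [r4c4∈{1,3,5}] in row 4, 1 fits only at r4c4. So r4c4=1.
Step 11. [r9c1∈{5}] only 5 remains possible at r9c1. So r9c1=5.
Step 12. [r3c2∈{2,5,7,9}] 5 has one home in row 3: r3c2. So r3c2=5.
Step 13. [r2c3∈{2,6,9}] across box 1, 2 lands solely at r2c3 ⇒ r2c3=2.
Step 14. [r1c3∈{6,9}] box 1 places 9 nowhere but r1c3, so r1c3=9.
Step 15. [r2c9∈{4,9}] 4 has one home in row 2: r2c9. So r2c9=4.
Step 16. [r3c9∈{7,9}] col 9 places 9 nowhere but r3c9, so r3c9=9.
Step 17. [r3c4∈{6}] r3c4's peers cover all but 6, so r3c4=6.
Step 18. [r3c1∈{7}] nothing but 7 survives at r3c1, so r3c1=7.
Step 19. [r4c9∈{3}] nothing but 3 survives at r4c9 ⇒ r4c9=3.
Step 20. [r9c7∈{1,3}] in col 7, 3 fits only at r9c7 ⇒ r9c7=3.
Step 21. [r4c7∈{6}] r4c7 is down to just 6. So r4c7=6.
Step 22. [r2c7∈{1}] r2c7 is down to just 1 ⇒ r2c7=1.
Step 23. [r1c1∈{6}] nothing but 6 survives at r1c1 ⇒ r1c1=6.
Step 24. [r6c3∈{5,6}] 6 has one home in row 6: r6c3 ⇒ r6c3=6.
Step 25. [r2c1∈{8}] nothing but 8 survives at r2c1. So r2c1=8.
Step 26. [r9c5∈{9}] r9c5 is down to just 9. So r9c5=9.
Step 27. [r3c6∈{4}] nothing but 4 survives at r3c6 ⇒ r3c6=4.
Step 28. [r5c1∈{1}] r5c1 has the single candidate 1. So r5c1=1.
Step 29. [r8c3∈{3}] r8c3's peers cover all but 3, so r8c3=3.
Step 30. [r9c6∈{8}] only 8 remains possible at r9c6. So r9c6=8.
Step 31. [r6c8∈{8}] only 8 remains possible at r6c8 ⇒ r6c8=8.
Step 32. [r5c2∈{7}] nothing but 7 survives at r5c2. So r5c2=7.
Step 33. [r9c8∈{1}] only 1 remains possible at r9c8, so r9c8=1.
Step 34. [r3c8∈{2}] only 2 remains possible at r3c8 ⇒ r3c8=2.
Step 35. [r6c4∈{5}] r6c4 is down to just 5 ⇒ r6c4=5.
Step 36. [r1c8∈{3}] r1c8's peers cover all but 3, so r1c8=3.
Step 37. [r4c3∈{5}] r4c3 is down to just 5. So r4c3=5.
Step 38. [r1c9∈{7}] r1c9 is down to just 7, so r1c9=7.
Step 39. [r2c4∈{9}] only 9 remains possible at r2c4 ⇒ r2c4=9.
Step 40. [r9c3∈{4}] nothing but 4 survives at r9c3, so r9c3=4.
Step 41. [r5c4∈{3}] r5c4's peers cover all but 3. So r5c4=3.
Step 42. [r4c2∈{2}] r4c2 is down to just 2, so r4c2=2.
Step 43. [r6c2∈{9}] r6c2 has the single candidate 9 ⇒ r6c2=9.
Step 44. [r7c8∈{5}] r7c8 is down to just 5, so r7c8=5.
Step 45. [r2c8∈{6}] r2c8's peers cover all but 6. So r2c8=6.
Step 46. [r1c6∈{1}] nothing but 1 survives at r1c6, so r1c6=1.

Answer: 6 4 9 8 2 1 5 3 7 / 8 3 2 9 7 5 1 6 4 / 7 5 1 6 3 4 8 2 9 / 4 2 5 1 8 7 6 9 3 / 1 7 8 3 6 9 2 4 5 / 3 9 6 5 4 2 7 8 1 / 9 8 7 2 1 3 4 5 6 / 2 1 3 4 5 6 9 7 8 / 5 6 4 7 9 8 3 1 2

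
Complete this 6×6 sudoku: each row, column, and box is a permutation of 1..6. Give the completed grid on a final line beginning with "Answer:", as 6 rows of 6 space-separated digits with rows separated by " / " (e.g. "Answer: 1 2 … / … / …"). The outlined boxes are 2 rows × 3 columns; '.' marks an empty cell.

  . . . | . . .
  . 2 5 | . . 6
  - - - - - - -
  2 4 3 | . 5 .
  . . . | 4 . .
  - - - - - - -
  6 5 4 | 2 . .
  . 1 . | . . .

Step 1. [r1c2∈{3,6}] 3 has one home in col 2: r1c2 ⇒ r1c2=3.
Step 2. [r3c6∈{1}] r3c6's peers cover all but 1. So r3c6=1.
Step 3. [r5c6∈{3}] r5c6's peers cover all but 3. So r5c6=3.
Step 4. [r4c5∈{2,3,6}] 3 has one home in row 4: r4c5. So r4c5=3.
Step 5. [r1c5∈{1,2,4}] 2 has one home in col 5: r1c5, so r1c5=2.
Step 6. [r1c3∈{1,6}] r1c3 is the only open cell in row 1 admitting 6 ⇒ r1c3=6.
Step 7. [r6c5∈{4,6}] col 5 places 6 nowhere but r6c5. So r6c5=6.
Step 8. [r2c5∈{1,4}] across col 5, 4 lands solely at r2c5, so r2c5=4.
Step 9. [r2c1∈{1}] r2c1 is down to just 1. So r2c1=1.
Step 10. [r6c4∈{5}] r6c4 is down to just 5. So r6c4=5.
Step 11. [r1c4∈{1}] r1c4's peers cover all but 1. So r1c4=1.
Step 12. [r4c3∈{1}] r4c3 is down to just 1. So r4c3=1.
Step 13. [r6c3∈{2}] only 2 remains possible at r6c3. So r6c3=2.
Step 14. [r4c2∈{6}] only 6 remains possible at r4c2, so r4c2=6.
Step 15. [r1c6∈{5}] r1c6 is down to just 5, so r1c6=5.
Step 16. [r2c4∈{3}] r2c4's peers cover all but 3, so r2c4=3.
Step 17. [r4c6∈{2}] only 2 remains possible at r4c6, so r4c6=2.
Step 18. [r4c1∈{5}] r4c1 has the single candidate 5, so r4c1=5.
Step 19. [r6c6∈{4}] nothing but 4 survives at r6c6. So r6c6=4.
Step 20. [r5c5∈{1}] r5c5's peers cover all but 1. So r5c5=1.
Step 21. [r6c1∈{3}] r6c1 has the single candidate 3 ⇒ r6c1=3.
Step 22. [r1c1∈{4}] r1c1 is down to just 4 ⇒ r1c1=4.
Step 23. [r3c4∈{6}] r3c4's peers cover all but 6. So r3c4=6.

Answer: 4 3 6 1 2 5 / 1 2 5 3 4 6 / 2 4 3 6 5 1 / 5 6 1 4 3 2 / 6 5 4 2 1 3 / 3 1 2 5 6 4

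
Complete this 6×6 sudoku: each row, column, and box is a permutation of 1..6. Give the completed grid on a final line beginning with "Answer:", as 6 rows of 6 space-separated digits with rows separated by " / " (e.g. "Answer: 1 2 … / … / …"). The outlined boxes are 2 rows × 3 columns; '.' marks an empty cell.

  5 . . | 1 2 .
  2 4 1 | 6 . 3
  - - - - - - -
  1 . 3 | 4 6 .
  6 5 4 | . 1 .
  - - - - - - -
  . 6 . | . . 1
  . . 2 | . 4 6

Step 1. [r5c5∈{3,5}] r5c5 is the only open cell in col 5 admitting 3. So r5c5=3.
Step 2. [r4c6∈{2}] r4c6 has the single candidate 2 ⇒ r4c6=2.
Step 3. [r6c2∈{1,3}] in row 6, 1 fits only at r6c2 ⇒ r6c2=1.
Step 4. [r5c4∈{2,5}] in row 5, 2 fits only at r5c4 ⇒ r5c4=2.
Step 5. [r3c2∈{2}] r3c2 has the single candidate 2. So r3c2=2.
Step 6. [r1c6∈{4}] r1c6's peers cover all but 4, so r1c6=4.
Step 7. [r6c4∈{5}] only 5 remains possible at r6c4. So r6c4=5.
Step 8. [r5c1∈{4}] r5c1 has the single candidate 4, so r5c1=4.
Step 9. [r2c5∈{5}] r2c5 is down to just 5, so r2c5=5.
Step 10. [r6c1∈{3}] nothing but 3 survives at r6c1, so r6c1=3.
Step 11. [r5c3∈{5}] r5c3's peers cover all but 5 ⇒ r5c3=5.
Step 12. [r4c4∈{3}] r4c4's peers cover all but 3. So r4c4=3.
Step 13. [r1c2∈{3}] only 3 remains possible at r1c2. So r1c2=3.
Step 14. [r1c3∈{6}] only 6 remains possible at r1c3. So r1c3=6.
Step 15. [r3c6∈{5}] only 5 remains possible at r3c6 ⇒ r3c6=5.

Answer: 5 3 6 1 2 4 / 2 4 1 6 5 3 / 1 2 3 4 6 5 / 6 5 4 3 1 2 / 4 6 5 2 3 1 / 3 1 2 5 4 6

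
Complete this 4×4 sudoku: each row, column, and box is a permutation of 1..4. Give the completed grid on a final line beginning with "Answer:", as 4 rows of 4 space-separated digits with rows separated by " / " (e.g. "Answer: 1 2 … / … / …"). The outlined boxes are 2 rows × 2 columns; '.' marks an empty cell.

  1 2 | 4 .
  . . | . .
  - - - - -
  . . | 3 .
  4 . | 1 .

Step 1. [r2c1∈{3}] r2c1 has the single candidate 3. So r2c1=3.
Step 2. [r4c4∈{2}] only 2 remains possible at r4c4. So r4c4=2.
Step 3. [r2c3∈{2}] r2c3 has the single candidate 2, so r2c3=2.
Step 4. [r2c2∈{4}] r2c2's peers cover all but 4. So r2c2=4.
Step 5. [r3c2∈{1}] r3c2 has the single candidate 1. So r3c2=1.
Step 6. [r4c2∈{3}] r4c2's peers cover all but 3 ⇒ r4c2=3.
Step 7. [r3c1∈{2}] nothing but 2 survives at r3c1 ⇒ r3c1=2.
Step 8. [r2c4∈{1}] nothing but 1 survives at r2c4 ⇒ r2c4=1.
Step 9. [r3c4∈{4}] only 4 remains possible at r3c4. So r3c4=4.
Step 10. [r1c4∈{3}] r1c4 is down to just 3, so r1c4=3.

Answer: 1 2 4 3 / 3 4 2 1 / 2 1 3 4 / 4 3 1 2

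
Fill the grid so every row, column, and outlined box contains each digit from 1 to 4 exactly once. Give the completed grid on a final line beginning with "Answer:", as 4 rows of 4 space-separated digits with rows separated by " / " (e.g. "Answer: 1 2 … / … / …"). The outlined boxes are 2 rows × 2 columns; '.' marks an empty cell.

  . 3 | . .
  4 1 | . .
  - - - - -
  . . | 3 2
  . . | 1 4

Step 1. [r1c1∈{2}] r1c1 has the single candidate 2. So r1c1=2.
Step 2. [r3c2∈{4}] r3c2 has the single candidate 4, so r3c2=4.
Step 3. [r1c3∈{4}] r1c3 has the single candidate 4 ⇒ r1c3=4.
Step 4. [r4c2∈{2}] nothing but 2 survives at r4c2, so r4c2=2.
Step 5. [r2c4∈{3}] r2c4's peers cover all but 3, so r2c4=3.
Step 6. [r3c1∈{1}] only 1 remains possible at r3c1. So r3c1=1.
Step 7. [r4c1∈{3}] r4c1's peers cover all but 3, so r4c1=3.
Step 8. [r1c4∈{1}] r1c4 is down to just 1, so r1c4=1.
Step 9. [r2c3∈{2}] r2c3's peers cover all but 2. So r2c3=2.

Answer: 2 3 4 1 / 4 1 2 3 / 1 4 3 2 / 3 2 1 4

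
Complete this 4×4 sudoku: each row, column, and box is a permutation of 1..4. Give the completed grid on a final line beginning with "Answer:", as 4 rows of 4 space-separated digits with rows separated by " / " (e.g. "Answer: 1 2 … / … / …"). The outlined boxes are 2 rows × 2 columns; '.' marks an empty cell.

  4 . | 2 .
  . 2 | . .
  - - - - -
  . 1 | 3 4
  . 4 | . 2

Step 1. [r1c4∈{1,3}] row 1 places 1 nowhere but r1c4, so r1c4=1.
Step 2. [r1c2∈{3}] r1c2's peers cover all but 3 ⇒ r1c2=3.
Step 3. [r4c1∈{3}] nothing but 3 survives at r4c1, so r4c1=3.
Step 4. [r3c1∈{2}] only 2 remains possible at r3c1 ⇒ r3c1=2.
Step 5. [r2c1∈{1}] r2c1's peers cover all but 1. So r2c1=1.
Step 6. [r4c3∈{1}] only 1 remains possible at r4c3 ⇒ r4c3=1.
Step 7. [r2c4∈{3}] r2c4 has the single candidate 3 ⇒ r2c4=3.
Step 8. [r2c3∈{4}] nothing but 4 survives at r2c3. So r2c3=4.

Answer: 4 3 2 1 / 1 2 4 3 / 2 1 3 4 / 3 4 1 2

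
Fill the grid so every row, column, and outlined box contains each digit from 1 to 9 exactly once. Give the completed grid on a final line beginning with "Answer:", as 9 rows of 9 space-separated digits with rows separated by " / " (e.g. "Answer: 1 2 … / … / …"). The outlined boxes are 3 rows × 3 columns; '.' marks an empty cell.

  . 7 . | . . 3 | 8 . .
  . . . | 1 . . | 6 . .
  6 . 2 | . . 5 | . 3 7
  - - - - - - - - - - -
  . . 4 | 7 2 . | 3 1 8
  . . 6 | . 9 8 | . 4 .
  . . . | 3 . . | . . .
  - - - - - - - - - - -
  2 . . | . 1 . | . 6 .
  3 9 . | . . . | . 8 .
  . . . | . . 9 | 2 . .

Step 1. [r4c2∈{5}] r4c2's peers cover all but 5 ⇒ r4c2=5.
Step 2. [r9c5∈{3,4,5,6,7,8}] r9c5 is the only open cell in col 5 admitting 3, so r9c5=3.
Step 3. [r5c4∈{5}] nothing but 5 survives at r5c4, so r5c4=5.
Step 4. [r8c5∈{4,5,6,7}] r8c5 is the only open cell in col 5 admitting 5. So r8c5=5.
Step 5. [r6c9∈{2,5,6,9}] col 9 places 6 nowhere but r6c9. So r6c9=6.
Step 6. [r5c7∈{7}] only 7 remains possible at r5c7 ⇒ r5c7=7.
Step 7. [r5c1∈{1}] r5c1 is down to just 1, so r5c1=1.
Step 8. [r9c2∈{1,4,6,8}] across col 2, 6 lands solely at r9c2, so r9c2=6.
Step 9. [r3c2∈{1,4,8}] 1 has one home in col 2: r3c2 ⇒ r3c2=1.
Step 10. [r1c9∈{1,2,4,5,9}] 1 has one home in row 1: r1c9 ⇒ r1c9=1.
Step 11. [r8c9∈{4}] r8c9's peers cover all but 4. So r8c9=4.
Step 12. [r9c9∈{5}] r9c9 is down to just 5, so r9c9=5.
Step 13. [r7c3∈{5,7,8}] 5 has one home in row 7: r7c3, so r7c3=5.
Step 14. [r1c3∈{9}] nothing but 9 survives at r1c3 ⇒ r1c3=9.
Step 15. [r6c5∈{4}] nothing but 4 survives at r6c5. So r6c5=4.
Step 16. [r3c4∈{4,8,9}] across col 4, 9 lands solely at r3c4. So r3c4=9.
Step 17. [r5c9∈{2}] r5c9's peers cover all but 2. So r5c9=2.
Step 18. [r7c6∈{4,7}] 7 has one home in row 7: r7c6, so r7c6=7.
Step 19. [r8c3∈{1,7}] r8c3 is the only open cell in row 8 admitting 7. So r8c3=7.
Step 20. [r6c3∈{8}] nothing but 8 survives at r6c3. So r6c3=8.
Step 21. [r2c6∈{2,4}] r2c6 is the only open cell in col 6 admitting 4 ⇒ r2c6=4.
Step 22. [r7c2∈{4,8}] across col 2, 4 lands solely at r7c2, so r7c2=4.
Step 23. [r2c8∈{2,5,9}] 2 has one home in row 2: r2c8, so r2c8=2.
Step 24. [r2c2∈{3,8}] col 2 places 8 nowhere but r2c2, so r2c2=8.
Step 25. [r6c8∈{5,9}] 9 has one home in col 8: r6c8 ⇒ r6c8=9.
Step 26. [r8c6∈{2,6}] in col 6, 2 fits only at r8c6, so r8c6=2.
Step 27. [r9c1∈{8}] only 8 remains possible at r9c1, so r9c1=8.
Step 28. [r1c5∈{6}] r1c5 has the single candidate 6, so r1c5=6.
Step 29. [r1c8∈{5}] r1c8's peers cover all but 5. So r1c8=5.
Step 30. [r7c7∈{9}] nothing but 9 survives at r7c7 ⇒ r7c7=9.
Step 31. [r3c7∈{4}] only 4 remains possible at r3c7, so r3c7=4.
Step 32. [r3c5∈{8}] r3c5's peers cover all but 8. So r3c5=8.
Step 33. [r9c8∈{7}] r9c8's peers cover all but 7. So r9c8=7.
Step 34. [r8c4∈{6}] r8c4's peers cover all but 6, so r8c4=6.
Step 35. [r2c9∈{9}] only 9 remains possible at r2c9, so r2c9=9.
Step 36. [r2c3∈{3}] only 3 remains possible at r2c3. So r2c3=3.
Step 37. [r6c6∈{1}] r6c6 is down to just 1, so r6c6=1.
Step 38. [r1c1∈{4}] r1c1's peers cover all but 4 ⇒ r1c1=4.
Step 39. [r6c7∈{5}] r6c7 is down to just 5 ⇒ r6c7=5.
Step 40. [r5c2∈{3}] r5c2 has the single candidate 3, so r5c2=3.
Step 41. [r4c1∈{9}] only 9 remains possible at r4c1. So r4c1=9.
Step 42. [r4c6∈{6}] nothing but 6 survives at r4c6 ⇒ r4c6=6.
Step 43. [r2c1∈{5}] r2c1 is down to just 5, so r2c1=5.
Step 44. [r8c7∈{1}] r8c7 has the single candidate 1. So r8c7=1.
Step 45. [r6c1∈{7}] only 7 remains possible at r6c1. So r6c1=7.
Step 46. [r9c3∈{1}] r9c3's peers cover all but 1. So r9c3=1.
Step 47. [r6c2∈{2}] r6c2 has the single candidate 2 ⇒ r6c2=2.
Step 48. [r1c4∈{2}] r1c4 is down to just 2, so r1c4=2.
Step 49. [r9c4∈{4}] r9c4 is down to just 4. So r9c4=4.
Step 50. [r7c4∈{8}] only 8 remains possible at r7c4, so r7c4=8.
Step 51. [r7c9∈{3}] r7c9 has the single candidate 3, so r7c9=3.
Step 52. [r2c5∈{7}] r2c5 is down to just 7 ⇒ r2c5=7.

Answer: 4 7 9 2 6 3 8 5 1 / 5 8 3 1 7 4 6 2 9 / 6 1 2 9 8 5 4 3 7 / 9 5 4 7 2 6 3 1 8 / 1 3 6 5 9 8 7 4 2 / 7 2 8 3 4 1 5 9 6 / 2 4 5 8 1 7 9 6 3 / 3 9 7 6 5 2 1 8 4 / 8 6 1 4 3 9 2 7 5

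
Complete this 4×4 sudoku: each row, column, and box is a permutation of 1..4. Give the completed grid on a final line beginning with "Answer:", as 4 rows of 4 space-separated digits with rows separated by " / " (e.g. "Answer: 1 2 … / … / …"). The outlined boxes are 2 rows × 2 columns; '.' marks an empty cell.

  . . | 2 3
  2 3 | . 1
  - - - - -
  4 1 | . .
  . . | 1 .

Step 1. [r4c2∈{2}] only 2 remains possible at r4c2 ⇒ r4c2=2.
Step 2. [r1c1∈{1}] r1c1 is down to just 1. So r1c1=1.
Step 3. [r1c2∈{4}] nothing but 4 survives at r1c2, so r1c2=4.
Step 4. [r2c3∈{4}] r2c3 has the single candidate 4. So r2c3=4.
Step 5. [r4c1∈{3}] r4c1 has the single candidate 3, so r4c1=3.
Step 6. [r3c3∈{3}] nothing but 3 survives at r3c3. So r3c3=3.
Step 7. [r4c4∈{4}] only 4 remains possible at r4c4 ⇒ r4c4=4.
Step 8. [r3c4∈{2}] r3c4's peers cover all but 2. So r3c4=2.

Answer: 1 4 2 3 / 2 3 4 1 / 4 1 3 2 / 3 2 1 4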